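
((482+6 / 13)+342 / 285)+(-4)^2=32478/65 = 499.66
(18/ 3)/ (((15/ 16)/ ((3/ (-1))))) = -19.20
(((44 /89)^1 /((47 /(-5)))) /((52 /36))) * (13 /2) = -990/4183 = -0.24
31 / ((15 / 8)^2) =1984/225 = 8.82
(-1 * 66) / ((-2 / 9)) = 297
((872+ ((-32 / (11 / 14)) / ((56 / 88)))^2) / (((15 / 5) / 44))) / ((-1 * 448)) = -2277/14 = -162.64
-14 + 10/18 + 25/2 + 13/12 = 5/36 = 0.14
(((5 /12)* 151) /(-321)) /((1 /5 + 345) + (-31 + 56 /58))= -109475/176032548 = 0.00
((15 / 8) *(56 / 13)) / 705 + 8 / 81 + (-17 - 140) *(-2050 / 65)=245062045/49491 = 4951.65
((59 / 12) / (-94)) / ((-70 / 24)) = 0.02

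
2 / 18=1/9 = 0.11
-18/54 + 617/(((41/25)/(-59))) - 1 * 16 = -2732234/123 = -22213.28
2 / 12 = 1/6 = 0.17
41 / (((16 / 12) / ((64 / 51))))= 656/17 = 38.59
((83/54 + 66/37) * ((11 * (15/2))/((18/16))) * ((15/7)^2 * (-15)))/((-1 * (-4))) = -45615625/10878 = -4193.38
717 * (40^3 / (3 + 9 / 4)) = 61184000/7 = 8740571.43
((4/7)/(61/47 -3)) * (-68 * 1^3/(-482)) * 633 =-505767/16870 = -29.98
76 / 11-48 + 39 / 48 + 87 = 8223/176 = 46.72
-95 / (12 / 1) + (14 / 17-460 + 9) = -93451/204 = -458.09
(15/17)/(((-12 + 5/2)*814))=-15/131461 = 0.00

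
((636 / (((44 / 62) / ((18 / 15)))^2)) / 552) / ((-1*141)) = -152799/6540050 = -0.02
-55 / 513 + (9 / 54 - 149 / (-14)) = 38432/3591 = 10.70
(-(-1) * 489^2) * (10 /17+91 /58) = 508610367/986 = 515832.02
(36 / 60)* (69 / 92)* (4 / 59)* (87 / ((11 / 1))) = 783/3245 = 0.24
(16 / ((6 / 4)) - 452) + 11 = -1291/3 = -430.33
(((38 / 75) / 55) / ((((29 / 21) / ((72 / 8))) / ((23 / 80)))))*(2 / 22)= 27531/17545000 = 0.00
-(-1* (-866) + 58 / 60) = -26009/30 = -866.97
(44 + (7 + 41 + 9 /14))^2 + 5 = 1683189/196 = 8587.70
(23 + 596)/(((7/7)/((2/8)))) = 619/4 = 154.75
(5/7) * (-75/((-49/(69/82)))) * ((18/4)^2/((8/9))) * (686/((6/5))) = 31438125/2624 = 11980.99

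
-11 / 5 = -2.20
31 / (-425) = -31/425 = -0.07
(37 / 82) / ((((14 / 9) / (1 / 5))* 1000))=333/5740000 = 0.00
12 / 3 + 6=10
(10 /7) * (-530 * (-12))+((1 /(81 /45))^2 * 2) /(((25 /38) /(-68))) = 5115424/567 = 9021.91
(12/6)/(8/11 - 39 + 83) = 11/246 = 0.04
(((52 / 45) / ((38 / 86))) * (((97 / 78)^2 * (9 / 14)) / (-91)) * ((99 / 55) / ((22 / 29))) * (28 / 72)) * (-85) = 2.24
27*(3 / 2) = 81/2 = 40.50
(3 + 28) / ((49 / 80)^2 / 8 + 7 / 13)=20633600/389613 = 52.96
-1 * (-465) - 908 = -443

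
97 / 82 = 1.18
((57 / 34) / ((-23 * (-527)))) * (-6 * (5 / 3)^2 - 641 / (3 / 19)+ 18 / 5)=-1160729/2060570 = -0.56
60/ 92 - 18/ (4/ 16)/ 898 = 5907/10327 = 0.57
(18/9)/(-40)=-1/20 = -0.05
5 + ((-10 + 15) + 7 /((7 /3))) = 13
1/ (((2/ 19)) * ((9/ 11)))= 209/18 = 11.61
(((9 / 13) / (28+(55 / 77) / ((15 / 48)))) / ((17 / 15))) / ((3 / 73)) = 22995/46852 = 0.49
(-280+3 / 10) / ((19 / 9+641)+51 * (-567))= 25173/2544650 = 0.01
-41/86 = -0.48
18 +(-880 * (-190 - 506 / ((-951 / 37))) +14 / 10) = 712751447/4755 = 149895.15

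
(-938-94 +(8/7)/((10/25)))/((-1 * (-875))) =-7204/6125 = -1.18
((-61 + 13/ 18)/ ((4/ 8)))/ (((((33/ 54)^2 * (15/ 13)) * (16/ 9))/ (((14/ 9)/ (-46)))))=59241/11132 = 5.32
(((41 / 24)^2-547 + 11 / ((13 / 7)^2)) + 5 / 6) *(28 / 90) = -73600093/438048 = -168.02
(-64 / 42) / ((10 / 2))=-32/105 = -0.30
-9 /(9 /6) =-6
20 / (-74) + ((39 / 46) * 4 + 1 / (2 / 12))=7762/851 = 9.12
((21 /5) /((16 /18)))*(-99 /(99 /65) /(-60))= 819/160 = 5.12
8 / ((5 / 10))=16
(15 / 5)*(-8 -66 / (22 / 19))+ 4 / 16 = -779/4 = -194.75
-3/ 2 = -1.50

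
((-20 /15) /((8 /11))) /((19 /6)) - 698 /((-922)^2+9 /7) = -65549401/113061343 = -0.58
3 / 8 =0.38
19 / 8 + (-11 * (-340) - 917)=22603/8 = 2825.38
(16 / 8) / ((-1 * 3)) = -2/3 = -0.67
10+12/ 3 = 14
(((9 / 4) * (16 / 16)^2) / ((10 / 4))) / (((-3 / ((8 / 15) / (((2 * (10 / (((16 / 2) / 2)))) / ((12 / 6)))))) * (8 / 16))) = -0.13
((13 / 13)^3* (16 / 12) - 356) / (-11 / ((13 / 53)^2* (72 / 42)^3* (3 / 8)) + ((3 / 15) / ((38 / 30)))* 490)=105423552/5769449 = 18.27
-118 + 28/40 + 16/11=-12743/110 = -115.85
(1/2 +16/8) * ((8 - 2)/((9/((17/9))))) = 85/27 = 3.15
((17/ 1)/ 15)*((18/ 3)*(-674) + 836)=-54536/15 = -3635.73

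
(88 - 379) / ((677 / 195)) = -56745/677 = -83.82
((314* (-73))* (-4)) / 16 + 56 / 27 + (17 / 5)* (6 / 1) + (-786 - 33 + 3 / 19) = 25312097/5130 = 4934.13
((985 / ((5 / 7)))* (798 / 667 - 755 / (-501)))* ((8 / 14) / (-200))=-177966451/16708350 = -10.65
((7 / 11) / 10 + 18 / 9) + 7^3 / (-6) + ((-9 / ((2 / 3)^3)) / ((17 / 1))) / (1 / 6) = -738541/11220 = -65.82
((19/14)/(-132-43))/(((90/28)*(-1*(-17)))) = -19/133875 = 0.00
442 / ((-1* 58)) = -7.62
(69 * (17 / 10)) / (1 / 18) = 2111.40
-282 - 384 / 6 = -346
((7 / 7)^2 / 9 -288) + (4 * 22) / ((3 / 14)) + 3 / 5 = 5552/45 = 123.38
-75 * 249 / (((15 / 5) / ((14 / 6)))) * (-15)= 217875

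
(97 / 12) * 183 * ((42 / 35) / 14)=17751/140 = 126.79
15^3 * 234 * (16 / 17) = 12636000/17 = 743294.12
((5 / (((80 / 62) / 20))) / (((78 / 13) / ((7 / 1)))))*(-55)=-59675/12 = -4972.92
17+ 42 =59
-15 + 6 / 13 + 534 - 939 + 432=12.46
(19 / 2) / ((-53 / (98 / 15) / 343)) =-319333/795 = -401.68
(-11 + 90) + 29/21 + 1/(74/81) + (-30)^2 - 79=1402447/1554 = 902.48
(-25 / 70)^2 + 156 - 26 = 25505/196 = 130.13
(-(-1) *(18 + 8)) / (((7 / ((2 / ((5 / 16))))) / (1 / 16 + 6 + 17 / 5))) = 39364/175 = 224.94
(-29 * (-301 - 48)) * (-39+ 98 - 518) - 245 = -4645784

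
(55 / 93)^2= 3025/8649 = 0.35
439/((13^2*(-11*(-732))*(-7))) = -439/9525516 = 0.00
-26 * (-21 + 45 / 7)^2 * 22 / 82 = -2975544/2009 = -1481.11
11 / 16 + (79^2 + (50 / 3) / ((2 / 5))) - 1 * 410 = 281921/48 = 5873.35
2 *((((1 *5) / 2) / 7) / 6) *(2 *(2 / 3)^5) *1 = 160/5103 = 0.03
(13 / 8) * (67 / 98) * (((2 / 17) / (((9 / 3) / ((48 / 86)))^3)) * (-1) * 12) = -0.01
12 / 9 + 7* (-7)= -47.67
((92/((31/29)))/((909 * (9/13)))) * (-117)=-450892/28179 = -16.00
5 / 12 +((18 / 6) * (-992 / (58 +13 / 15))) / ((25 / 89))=-9513029/52980 = -179.56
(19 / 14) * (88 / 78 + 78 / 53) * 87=1480537/4823 = 306.97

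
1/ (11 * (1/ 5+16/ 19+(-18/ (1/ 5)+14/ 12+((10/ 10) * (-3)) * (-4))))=-570/475211 = 0.00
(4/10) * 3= 6/5 = 1.20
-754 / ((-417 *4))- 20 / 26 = -3439/10842 = -0.32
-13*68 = -884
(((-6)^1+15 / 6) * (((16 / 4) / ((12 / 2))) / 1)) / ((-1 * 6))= 7/18 = 0.39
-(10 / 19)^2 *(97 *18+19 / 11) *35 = -67287500/3971 = -16944.72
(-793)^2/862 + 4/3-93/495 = 34641001/47410 = 730.67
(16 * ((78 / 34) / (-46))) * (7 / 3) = -728/391 = -1.86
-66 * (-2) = 132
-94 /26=-47/13 = -3.62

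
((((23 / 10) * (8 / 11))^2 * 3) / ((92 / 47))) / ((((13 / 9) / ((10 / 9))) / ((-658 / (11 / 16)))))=-273138432/86515 = -3157.12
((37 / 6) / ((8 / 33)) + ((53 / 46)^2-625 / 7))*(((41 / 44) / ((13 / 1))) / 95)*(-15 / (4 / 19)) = 455619921/135559424 = 3.36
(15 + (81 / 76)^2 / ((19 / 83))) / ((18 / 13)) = 9493133/658464 = 14.42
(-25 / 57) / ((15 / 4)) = -20/171 = -0.12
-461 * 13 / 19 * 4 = -1261.68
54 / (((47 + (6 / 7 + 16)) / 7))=882/149 = 5.92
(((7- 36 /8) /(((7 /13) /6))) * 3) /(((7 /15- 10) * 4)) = -675/308 = -2.19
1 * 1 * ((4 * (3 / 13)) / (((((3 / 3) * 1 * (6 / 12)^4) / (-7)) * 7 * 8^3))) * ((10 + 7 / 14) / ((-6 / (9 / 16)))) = 189/6656 = 0.03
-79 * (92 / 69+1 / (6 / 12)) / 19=-790/57 = -13.86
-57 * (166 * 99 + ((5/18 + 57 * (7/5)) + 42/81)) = -84719879/90 = -941331.99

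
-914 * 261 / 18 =-13253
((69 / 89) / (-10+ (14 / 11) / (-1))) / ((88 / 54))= -1863/44144 = -0.04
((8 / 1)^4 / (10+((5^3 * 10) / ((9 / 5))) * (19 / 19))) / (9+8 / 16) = 0.61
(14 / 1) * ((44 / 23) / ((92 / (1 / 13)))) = 154/6877 = 0.02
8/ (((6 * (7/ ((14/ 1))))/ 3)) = 8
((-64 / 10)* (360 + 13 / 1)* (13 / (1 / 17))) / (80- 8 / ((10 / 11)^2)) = -6594640/879 = -7502.43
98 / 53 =1.85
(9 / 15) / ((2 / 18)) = 27/5 = 5.40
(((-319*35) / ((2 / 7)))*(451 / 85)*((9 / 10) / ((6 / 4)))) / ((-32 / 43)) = 909395949/5440 = 167168.37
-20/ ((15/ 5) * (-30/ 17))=3.78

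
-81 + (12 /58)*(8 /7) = -16395/203 = -80.76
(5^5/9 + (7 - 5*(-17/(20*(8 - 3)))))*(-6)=-63913/30 = -2130.43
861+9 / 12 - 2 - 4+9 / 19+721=119869/76 = 1577.22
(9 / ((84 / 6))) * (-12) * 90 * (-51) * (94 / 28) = 5824710/49 = 118871.63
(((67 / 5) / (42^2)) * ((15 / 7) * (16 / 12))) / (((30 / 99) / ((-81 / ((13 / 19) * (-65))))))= 378081/2898350 = 0.13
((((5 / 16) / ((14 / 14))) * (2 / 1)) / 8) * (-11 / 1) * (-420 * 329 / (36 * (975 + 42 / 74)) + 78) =-9385585/147456 = -63.65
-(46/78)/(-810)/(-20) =-23/631800 = 0.00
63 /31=2.03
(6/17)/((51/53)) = 106/289 = 0.37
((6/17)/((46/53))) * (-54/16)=-4293/3128 = -1.37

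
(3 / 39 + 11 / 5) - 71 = -4467/65 = -68.72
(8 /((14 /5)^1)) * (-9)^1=-180/7 = -25.71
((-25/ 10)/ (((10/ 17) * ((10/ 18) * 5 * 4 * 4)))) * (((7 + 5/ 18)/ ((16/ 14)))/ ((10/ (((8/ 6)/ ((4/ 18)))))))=-46767/128000 = -0.37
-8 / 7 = -1.14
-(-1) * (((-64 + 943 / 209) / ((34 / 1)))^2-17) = -703839523/50495236 = -13.94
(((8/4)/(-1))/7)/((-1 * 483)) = 2/3381 = 0.00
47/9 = 5.22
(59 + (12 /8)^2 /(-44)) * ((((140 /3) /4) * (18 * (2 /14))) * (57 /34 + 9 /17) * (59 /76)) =688640625/227392 = 3028.43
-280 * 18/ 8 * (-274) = 172620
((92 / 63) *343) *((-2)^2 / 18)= 9016/81 = 111.31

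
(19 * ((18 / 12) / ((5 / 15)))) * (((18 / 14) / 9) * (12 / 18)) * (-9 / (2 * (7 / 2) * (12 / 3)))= -513/196 = -2.62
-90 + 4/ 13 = -1166/13 = -89.69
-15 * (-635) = 9525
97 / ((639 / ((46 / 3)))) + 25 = 52387/1917 = 27.33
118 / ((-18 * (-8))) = 59/72 = 0.82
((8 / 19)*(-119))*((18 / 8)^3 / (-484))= 86751/73568 = 1.18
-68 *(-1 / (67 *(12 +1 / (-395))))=26860/317513 = 0.08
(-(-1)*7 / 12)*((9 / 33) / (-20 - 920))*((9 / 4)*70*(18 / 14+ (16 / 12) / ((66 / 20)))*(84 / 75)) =-57379/1137400 = -0.05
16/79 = 0.20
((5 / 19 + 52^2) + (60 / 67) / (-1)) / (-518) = -3441387/659414 = -5.22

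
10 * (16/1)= 160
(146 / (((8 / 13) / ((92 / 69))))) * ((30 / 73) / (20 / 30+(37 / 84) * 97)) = 728/243 = 3.00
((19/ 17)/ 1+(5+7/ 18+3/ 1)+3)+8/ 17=3971/306 = 12.98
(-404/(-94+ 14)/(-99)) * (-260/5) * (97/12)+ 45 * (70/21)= 1018361/5940 = 171.44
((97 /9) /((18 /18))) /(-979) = -97/8811 = -0.01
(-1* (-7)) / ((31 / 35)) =245/31 = 7.90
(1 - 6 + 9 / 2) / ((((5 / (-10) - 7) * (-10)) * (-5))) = 1/750 = 0.00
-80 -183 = -263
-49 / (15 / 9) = -147/5 = -29.40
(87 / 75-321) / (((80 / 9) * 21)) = -5997/3500 = -1.71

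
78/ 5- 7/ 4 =277/20 = 13.85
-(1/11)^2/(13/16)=-16/1573 = -0.01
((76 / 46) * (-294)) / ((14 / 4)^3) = -1824/161 = -11.33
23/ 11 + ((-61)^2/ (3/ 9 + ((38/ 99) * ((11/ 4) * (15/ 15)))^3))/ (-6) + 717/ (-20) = -861078521/1936660 = -444.62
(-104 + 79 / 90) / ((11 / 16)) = -74248/495 = -150.00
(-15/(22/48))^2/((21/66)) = 259200/77 = 3366.23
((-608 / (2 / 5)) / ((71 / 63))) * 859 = -82257840/71 = -1158561.13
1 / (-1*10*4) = -1/40 = -0.02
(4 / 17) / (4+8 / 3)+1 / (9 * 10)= 71/1530 = 0.05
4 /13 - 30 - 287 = -316.69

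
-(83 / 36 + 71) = -2639/36 = -73.31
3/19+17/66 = 521/1254 = 0.42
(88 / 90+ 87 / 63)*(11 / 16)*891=809127/560 = 1444.87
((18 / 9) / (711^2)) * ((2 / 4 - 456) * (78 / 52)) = -911/337014 = 0.00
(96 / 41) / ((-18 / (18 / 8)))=-12/41 = -0.29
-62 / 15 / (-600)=31/4500 = 0.01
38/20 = 19/10 = 1.90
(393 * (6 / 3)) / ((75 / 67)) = 17554/25 = 702.16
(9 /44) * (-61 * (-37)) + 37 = 21941/44 = 498.66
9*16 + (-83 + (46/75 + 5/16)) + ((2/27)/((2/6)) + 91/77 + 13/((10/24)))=3743383/39600 = 94.53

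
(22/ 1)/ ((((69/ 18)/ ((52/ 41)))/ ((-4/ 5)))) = -27456/4715 = -5.82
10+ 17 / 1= 27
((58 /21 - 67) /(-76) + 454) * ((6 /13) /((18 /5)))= 14695/252 = 58.31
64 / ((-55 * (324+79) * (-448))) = 1/155155 = 0.00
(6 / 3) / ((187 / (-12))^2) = 288/34969 = 0.01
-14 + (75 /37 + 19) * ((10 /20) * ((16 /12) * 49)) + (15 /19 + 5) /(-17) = 24112660/35853 = 672.54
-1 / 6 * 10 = -5/3 = -1.67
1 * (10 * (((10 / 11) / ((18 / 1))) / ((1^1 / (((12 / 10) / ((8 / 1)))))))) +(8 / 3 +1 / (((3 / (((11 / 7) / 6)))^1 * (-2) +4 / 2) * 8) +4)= 6.74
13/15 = 0.87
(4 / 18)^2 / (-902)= -2/36531 = 0.00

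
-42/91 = -6/13 = -0.46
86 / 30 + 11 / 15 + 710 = 3568/5 = 713.60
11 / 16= 0.69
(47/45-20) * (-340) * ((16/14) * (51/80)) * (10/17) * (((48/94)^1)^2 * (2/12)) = 1856128/15463 = 120.04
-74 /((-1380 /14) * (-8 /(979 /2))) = -253561/5520 = -45.93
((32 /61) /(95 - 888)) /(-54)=16/1306071 = 0.00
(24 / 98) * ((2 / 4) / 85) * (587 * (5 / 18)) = 587/2499 = 0.23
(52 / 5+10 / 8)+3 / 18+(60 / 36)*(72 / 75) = 161/12 = 13.42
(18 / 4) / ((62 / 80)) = 180/31 = 5.81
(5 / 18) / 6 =5/108 = 0.05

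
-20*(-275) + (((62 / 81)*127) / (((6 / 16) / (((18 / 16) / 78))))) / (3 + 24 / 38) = 399688303/72657 = 5501.03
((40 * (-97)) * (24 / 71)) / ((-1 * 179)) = 93120/12709 = 7.33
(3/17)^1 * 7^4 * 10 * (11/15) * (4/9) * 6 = 422576/51 = 8285.80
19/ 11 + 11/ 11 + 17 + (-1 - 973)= -10497/11 = -954.27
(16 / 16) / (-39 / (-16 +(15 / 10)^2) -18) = -0.07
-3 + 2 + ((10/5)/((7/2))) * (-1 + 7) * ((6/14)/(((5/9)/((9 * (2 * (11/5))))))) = 127079/1225 = 103.74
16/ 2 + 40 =48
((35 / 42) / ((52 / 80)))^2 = 2500/1521 = 1.64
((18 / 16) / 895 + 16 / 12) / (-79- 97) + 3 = 11312773/3780480 = 2.99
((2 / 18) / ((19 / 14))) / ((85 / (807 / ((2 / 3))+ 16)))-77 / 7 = -142714/14535 = -9.82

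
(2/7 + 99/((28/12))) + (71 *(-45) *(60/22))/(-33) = 259829/847 = 306.76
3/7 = 0.43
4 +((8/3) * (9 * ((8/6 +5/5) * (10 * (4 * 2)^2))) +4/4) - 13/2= 71677/2 = 35838.50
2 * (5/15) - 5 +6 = 5/3 = 1.67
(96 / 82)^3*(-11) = -1216512/68921 = -17.65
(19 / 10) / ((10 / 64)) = 304/25 = 12.16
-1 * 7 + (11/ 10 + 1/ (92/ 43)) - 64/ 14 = -32213/3220 = -10.00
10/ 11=0.91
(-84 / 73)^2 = 7056/5329 = 1.32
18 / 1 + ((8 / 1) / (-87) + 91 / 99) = 54053/2871 = 18.83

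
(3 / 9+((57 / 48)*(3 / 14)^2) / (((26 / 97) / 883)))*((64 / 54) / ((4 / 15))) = 220102495/275184 = 799.84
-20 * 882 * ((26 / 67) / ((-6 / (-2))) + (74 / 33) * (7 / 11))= -27454.02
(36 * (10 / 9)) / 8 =5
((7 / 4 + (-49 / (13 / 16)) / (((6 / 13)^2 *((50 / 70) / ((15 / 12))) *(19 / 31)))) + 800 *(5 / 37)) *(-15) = 88388015/8436 = 10477.48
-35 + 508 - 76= 397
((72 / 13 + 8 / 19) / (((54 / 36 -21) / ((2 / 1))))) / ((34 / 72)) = -70656/54587 = -1.29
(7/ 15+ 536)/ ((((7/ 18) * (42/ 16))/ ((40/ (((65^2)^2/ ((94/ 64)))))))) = 116372/67283125 = 0.00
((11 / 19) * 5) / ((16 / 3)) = 165/304 = 0.54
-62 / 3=-20.67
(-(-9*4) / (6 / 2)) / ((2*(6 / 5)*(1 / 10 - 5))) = -50/49 = -1.02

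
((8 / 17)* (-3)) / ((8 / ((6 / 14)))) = -9/119 = -0.08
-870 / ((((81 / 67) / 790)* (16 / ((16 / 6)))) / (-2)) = 15349700/81 = 189502.47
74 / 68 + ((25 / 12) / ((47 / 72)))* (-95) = -482761/1598 = -302.10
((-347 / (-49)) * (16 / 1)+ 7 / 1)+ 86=10109/49 = 206.31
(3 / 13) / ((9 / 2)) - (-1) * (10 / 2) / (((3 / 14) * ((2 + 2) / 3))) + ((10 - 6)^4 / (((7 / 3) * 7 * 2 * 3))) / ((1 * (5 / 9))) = 425261/19110 = 22.25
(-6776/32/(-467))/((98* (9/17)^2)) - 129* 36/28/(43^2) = -6666965/91087416 = -0.07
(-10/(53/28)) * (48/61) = -13440/3233 = -4.16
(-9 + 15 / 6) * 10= -65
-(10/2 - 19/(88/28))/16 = 23/352 = 0.07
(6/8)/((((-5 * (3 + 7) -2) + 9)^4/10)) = 15/6837602 = 0.00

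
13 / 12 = 1.08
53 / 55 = 0.96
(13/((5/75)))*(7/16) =1365/16 = 85.31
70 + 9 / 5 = 359/5 = 71.80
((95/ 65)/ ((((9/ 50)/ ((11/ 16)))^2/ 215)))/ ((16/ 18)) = 308928125/59904 = 5157.05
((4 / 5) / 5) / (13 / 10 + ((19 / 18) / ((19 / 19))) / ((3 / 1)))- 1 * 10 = -9.90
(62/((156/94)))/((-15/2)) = -2914/585 = -4.98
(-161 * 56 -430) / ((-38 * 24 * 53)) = 4723/24168 = 0.20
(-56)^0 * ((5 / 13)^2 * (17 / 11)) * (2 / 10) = 0.05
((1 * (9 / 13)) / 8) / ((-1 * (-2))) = 9/208 = 0.04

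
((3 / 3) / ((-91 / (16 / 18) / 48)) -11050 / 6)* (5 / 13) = -2514515/3549 = -708.51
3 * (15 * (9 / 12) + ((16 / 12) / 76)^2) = 146209/4332 = 33.75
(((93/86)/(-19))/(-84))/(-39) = -31/1784328 = 0.00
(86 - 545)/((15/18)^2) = -16524/25 = -660.96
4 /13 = 0.31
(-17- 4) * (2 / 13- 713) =194607/13 = 14969.77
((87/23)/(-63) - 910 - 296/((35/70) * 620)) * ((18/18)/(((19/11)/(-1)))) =750234419/1422435 = 527.43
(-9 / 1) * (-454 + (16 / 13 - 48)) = 58590/13 = 4506.92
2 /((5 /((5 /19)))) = 2/19 = 0.11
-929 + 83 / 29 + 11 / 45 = -1208291/1305 = -925.89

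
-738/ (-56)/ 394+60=662289/11032 = 60.03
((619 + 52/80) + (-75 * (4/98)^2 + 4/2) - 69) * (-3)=-79596759/48020 = -1657.58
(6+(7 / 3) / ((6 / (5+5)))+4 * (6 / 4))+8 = 215/9 = 23.89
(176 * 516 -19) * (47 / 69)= 4267459/69 = 61847.23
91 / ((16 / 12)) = 273/4 = 68.25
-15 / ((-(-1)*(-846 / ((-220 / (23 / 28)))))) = -15400/3243 = -4.75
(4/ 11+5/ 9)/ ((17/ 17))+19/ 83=9434/8217 = 1.15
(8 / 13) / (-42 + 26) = -0.04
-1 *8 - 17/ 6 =-65/6 = -10.83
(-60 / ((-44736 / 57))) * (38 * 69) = 373635/1864 = 200.45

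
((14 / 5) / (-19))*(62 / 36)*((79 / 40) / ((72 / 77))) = -1320011/2462400 = -0.54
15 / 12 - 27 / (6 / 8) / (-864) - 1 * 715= -17129/24 = -713.71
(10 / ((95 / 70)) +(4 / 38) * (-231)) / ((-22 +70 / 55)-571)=154/5377 = 0.03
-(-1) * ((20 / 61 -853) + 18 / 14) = -363542/427 = -851.39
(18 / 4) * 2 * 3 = 27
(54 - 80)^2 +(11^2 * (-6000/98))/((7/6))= -1946132/343 = -5673.85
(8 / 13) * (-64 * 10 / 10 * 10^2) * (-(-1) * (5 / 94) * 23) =-2944000/611 = -4818.33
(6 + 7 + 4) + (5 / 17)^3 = 83646/4913 = 17.03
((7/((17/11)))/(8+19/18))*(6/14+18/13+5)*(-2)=-245520/36023 = -6.82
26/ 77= 0.34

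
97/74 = 1.31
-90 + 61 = -29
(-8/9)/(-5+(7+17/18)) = -16/53 = -0.30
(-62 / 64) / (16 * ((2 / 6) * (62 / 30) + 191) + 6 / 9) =-1395/4417472 = 0.00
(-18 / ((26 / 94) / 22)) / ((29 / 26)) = -37224/29 = -1283.59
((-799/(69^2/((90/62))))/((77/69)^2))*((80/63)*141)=-45063600/1286593 = -35.03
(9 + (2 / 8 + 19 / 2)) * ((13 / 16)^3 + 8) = 2622375/16384 = 160.06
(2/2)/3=1/3 = 0.33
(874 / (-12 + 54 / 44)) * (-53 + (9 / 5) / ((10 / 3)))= 25217522/5925 = 4256.12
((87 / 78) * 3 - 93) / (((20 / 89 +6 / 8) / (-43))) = 17841474/4511 = 3955.10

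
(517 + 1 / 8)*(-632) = -326823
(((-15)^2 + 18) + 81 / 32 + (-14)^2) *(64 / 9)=28258/9 = 3139.78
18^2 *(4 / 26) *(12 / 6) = 1296/13 = 99.69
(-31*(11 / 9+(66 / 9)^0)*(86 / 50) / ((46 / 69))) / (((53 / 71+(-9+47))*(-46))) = 94643/949095 = 0.10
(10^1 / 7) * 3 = 30/7 = 4.29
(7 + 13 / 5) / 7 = 1.37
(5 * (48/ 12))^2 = 400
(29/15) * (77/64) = 2.33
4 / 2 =2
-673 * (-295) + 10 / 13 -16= 2580757/13 = 198519.77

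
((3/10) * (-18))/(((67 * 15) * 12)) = -3/6700 = 0.00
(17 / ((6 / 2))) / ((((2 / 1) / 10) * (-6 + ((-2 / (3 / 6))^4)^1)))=17/150 = 0.11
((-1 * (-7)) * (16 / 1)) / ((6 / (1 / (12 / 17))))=238/9 = 26.44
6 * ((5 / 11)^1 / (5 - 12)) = -30/77 = -0.39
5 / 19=0.26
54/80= 0.68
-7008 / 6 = -1168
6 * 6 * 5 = 180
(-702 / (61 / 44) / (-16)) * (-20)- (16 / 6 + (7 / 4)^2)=-1870055/2928 = -638.68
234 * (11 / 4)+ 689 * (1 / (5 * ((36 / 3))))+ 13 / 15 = 13117/20 = 655.85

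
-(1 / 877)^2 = -1/769129 = 0.00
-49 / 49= -1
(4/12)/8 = 1/24 = 0.04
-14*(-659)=9226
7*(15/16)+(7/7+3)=169/16 = 10.56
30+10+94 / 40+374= 8327/20 = 416.35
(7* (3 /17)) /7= 3/17 = 0.18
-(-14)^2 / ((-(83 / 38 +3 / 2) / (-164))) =-43624/5 = -8724.80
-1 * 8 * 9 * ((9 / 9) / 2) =-36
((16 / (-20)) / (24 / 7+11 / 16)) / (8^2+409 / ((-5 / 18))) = 32/231883 = 0.00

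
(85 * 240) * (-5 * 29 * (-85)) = 251430000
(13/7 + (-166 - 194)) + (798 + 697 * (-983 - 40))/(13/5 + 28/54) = -674115632/2947 = -228746.40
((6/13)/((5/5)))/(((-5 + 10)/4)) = 0.37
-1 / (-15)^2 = -1/225 = 0.00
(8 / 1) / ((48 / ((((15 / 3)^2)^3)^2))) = 244140625/6 = 40690104.17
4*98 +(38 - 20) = 410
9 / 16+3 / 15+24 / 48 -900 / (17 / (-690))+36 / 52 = 645874561/17680 = 36531.37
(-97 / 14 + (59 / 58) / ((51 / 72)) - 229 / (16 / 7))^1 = -5835225/55216 = -105.68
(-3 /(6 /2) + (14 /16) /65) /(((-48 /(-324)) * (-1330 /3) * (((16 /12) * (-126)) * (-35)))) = 729/285376000 = 0.00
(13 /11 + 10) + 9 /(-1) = 24/11 = 2.18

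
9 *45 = 405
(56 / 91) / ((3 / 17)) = 136/39 = 3.49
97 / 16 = 6.06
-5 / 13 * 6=-30/13 = -2.31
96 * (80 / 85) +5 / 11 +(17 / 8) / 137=18614355/204952 = 90.82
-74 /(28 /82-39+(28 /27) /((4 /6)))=27306/13691 = 1.99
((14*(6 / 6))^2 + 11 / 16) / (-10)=-19.67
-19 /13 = -1.46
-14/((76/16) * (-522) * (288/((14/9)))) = 49/1606716 = 0.00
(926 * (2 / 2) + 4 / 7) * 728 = 674544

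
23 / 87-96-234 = -28687/87 = -329.74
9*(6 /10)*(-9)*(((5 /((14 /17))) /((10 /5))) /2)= -4131/56 = -73.77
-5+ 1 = -4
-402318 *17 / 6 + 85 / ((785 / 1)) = -178964440/157 = -1139900.89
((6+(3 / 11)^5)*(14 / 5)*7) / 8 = 47360901/3221020 = 14.70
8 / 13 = 0.62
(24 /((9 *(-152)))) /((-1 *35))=1/1995 = 0.00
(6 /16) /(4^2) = 0.02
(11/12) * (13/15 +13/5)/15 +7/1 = 4868/675 = 7.21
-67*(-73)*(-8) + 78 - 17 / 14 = -546717/14 = -39051.21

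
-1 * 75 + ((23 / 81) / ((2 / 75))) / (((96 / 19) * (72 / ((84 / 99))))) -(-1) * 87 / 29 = -221632837/3079296 = -71.98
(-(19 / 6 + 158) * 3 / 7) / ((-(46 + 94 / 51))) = 49317/34160 = 1.44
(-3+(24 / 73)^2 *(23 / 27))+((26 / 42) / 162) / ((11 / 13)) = -579003185/199421838 = -2.90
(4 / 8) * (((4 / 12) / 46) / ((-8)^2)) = 1/17664 = 0.00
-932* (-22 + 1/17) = 347636/17 = 20449.18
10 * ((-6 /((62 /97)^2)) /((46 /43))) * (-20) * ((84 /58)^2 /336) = 637224525/37177246 = 17.14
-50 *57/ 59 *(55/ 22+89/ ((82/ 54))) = -7140675/2419 = -2951.91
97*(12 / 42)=194/7 = 27.71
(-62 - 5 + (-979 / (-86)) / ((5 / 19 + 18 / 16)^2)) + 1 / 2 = -60.59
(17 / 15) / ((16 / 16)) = 17/15 = 1.13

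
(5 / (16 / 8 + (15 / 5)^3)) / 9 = 5/261 = 0.02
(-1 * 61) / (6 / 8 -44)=244/173 = 1.41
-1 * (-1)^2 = -1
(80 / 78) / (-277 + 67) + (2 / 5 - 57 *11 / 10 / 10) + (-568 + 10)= -563.87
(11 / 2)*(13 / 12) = 143/24 = 5.96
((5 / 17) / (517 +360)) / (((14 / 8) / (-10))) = -200/104363 = 0.00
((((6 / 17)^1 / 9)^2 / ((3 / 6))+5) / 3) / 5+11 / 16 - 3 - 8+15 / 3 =-3108067/624240 = -4.98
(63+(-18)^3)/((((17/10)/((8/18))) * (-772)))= 6410/3281 = 1.95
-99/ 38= -2.61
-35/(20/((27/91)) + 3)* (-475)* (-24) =-10773000/1901 = -5667.02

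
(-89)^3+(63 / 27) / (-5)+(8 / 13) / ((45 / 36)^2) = -687344846/975 = -704969.07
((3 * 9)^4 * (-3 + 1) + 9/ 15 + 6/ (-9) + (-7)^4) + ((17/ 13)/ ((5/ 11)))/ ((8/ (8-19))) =-330871327/312 = -1060485.02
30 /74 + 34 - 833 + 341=-16931/37 = -457.59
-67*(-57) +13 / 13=3820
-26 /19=-1.37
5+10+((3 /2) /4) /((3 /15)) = 135/8 = 16.88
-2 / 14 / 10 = -1/70 = -0.01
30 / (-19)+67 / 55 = -377/1045 = -0.36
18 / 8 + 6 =33/4 = 8.25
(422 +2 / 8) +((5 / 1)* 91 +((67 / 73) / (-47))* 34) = 12030267/13724 = 876.59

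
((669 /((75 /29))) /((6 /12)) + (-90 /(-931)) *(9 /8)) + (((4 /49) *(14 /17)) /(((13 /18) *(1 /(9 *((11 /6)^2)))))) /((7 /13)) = 827274197/1582700 = 522.70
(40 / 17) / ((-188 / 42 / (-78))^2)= 26830440/37553 = 714.47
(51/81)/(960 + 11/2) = 34/52137 = 0.00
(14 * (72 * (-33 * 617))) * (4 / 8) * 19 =-194976936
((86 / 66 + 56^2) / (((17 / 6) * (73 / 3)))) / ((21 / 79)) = 16357898/95557 = 171.18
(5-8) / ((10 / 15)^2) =-27/4 = -6.75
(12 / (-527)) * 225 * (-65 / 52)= 3375/527 = 6.40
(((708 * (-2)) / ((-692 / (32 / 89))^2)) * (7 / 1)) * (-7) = 4440576/237067609 = 0.02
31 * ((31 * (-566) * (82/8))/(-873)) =11150483/1746 = 6386.30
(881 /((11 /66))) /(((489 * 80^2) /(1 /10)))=881/5216000 = 0.00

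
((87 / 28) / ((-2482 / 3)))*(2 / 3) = -87/34748 = 0.00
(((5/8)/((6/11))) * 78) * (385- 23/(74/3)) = 20321015/592 = 34326.04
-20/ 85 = -4/17 = -0.24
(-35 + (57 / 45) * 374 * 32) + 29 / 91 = 20645332/1365 = 15124.79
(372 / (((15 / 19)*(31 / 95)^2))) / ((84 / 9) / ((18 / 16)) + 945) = 3703860/797909 = 4.64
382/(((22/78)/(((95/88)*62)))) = 21937305/242 = 90650.02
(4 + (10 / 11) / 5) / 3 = 1.39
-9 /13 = -0.69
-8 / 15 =-0.53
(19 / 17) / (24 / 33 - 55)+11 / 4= 2.73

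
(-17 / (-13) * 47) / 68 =47/52 = 0.90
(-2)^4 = 16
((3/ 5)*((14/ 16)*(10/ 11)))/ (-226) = -21/9944 = 0.00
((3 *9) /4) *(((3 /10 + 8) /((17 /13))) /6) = 9711/1360 = 7.14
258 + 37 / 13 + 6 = 3469/13 = 266.85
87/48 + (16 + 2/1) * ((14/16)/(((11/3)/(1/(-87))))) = 8999/5104 = 1.76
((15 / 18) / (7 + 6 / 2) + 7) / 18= 85/216 = 0.39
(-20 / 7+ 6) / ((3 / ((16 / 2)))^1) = 176/21 = 8.38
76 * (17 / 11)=1292/11 = 117.45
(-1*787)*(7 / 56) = -787/8 = -98.38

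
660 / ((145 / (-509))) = -67188/29 = -2316.83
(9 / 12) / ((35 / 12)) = 9/35 = 0.26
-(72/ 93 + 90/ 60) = -141/62 = -2.27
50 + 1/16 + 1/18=7217/144 = 50.12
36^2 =1296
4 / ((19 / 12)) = 48/19 = 2.53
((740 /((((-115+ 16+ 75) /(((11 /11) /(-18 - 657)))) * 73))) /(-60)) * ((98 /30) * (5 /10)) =-1813/106434000 = 0.00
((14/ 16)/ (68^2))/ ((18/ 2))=7/332928 = 0.00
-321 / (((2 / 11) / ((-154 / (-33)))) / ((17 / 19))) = -140063/19 = -7371.74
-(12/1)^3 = -1728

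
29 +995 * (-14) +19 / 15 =-13899.73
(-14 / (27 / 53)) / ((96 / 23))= -6.58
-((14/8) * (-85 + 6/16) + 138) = 323/32 = 10.09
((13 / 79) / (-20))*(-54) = 351/790 = 0.44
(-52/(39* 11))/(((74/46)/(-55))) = 460/111 = 4.14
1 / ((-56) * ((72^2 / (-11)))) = 11/290304 = 0.00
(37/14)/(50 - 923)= -37/12222 = 0.00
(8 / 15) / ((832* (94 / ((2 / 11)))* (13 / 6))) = 1/1747460 = 0.00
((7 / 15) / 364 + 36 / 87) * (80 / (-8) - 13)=-215947/22620 = -9.55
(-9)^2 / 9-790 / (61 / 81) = -63441/61 = -1040.02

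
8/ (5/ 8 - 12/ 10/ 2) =320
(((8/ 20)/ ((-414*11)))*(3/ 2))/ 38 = -1/288420 = 0.00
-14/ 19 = -0.74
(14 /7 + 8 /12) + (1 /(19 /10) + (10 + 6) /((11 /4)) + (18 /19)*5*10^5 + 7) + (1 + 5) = 297013801/627 = 473706.22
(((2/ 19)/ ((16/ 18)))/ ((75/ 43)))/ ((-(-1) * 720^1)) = 43/456000 = 0.00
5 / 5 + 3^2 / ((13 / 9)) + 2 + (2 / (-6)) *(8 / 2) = 308/39 = 7.90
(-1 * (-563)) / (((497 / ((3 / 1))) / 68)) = 114852/497 = 231.09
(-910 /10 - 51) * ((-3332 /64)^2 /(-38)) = 49266119/4864 = 10128.73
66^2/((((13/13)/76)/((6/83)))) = 23931.76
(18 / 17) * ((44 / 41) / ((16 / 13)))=1287/1394 = 0.92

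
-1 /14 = -0.07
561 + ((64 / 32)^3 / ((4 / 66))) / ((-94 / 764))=-24057/47 = -511.85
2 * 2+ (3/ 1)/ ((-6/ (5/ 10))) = 15/4 = 3.75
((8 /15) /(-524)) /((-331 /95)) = 38/130083 = 0.00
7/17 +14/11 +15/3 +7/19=25059/3553 = 7.05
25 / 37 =0.68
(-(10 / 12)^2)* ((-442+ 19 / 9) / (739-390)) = 98975/113076 = 0.88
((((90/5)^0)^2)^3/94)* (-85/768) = -85/72192 = 0.00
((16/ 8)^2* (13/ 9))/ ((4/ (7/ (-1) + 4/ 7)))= -65/7 = -9.29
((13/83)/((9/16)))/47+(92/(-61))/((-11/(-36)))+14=213672506/23558139 = 9.07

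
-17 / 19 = -0.89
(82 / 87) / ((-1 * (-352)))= 41/15312 = 0.00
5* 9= 45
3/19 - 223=-4234/19 = -222.84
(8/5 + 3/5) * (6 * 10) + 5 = 137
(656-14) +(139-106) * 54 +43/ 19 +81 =47638/19 = 2507.26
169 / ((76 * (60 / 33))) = 1859/1520 = 1.22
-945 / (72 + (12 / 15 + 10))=-525/46 = -11.41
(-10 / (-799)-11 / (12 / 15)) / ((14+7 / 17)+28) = -43905/135548 = -0.32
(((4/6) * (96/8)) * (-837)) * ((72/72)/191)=-6696/191 = -35.06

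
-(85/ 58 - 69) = 3917/58 = 67.53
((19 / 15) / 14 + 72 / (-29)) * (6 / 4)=-14569/4060 = -3.59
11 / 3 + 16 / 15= 71/15 = 4.73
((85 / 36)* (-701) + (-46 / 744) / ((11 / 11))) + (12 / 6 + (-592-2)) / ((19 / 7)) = -9930395/5301 = -1873.31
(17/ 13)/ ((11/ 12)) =204/143 = 1.43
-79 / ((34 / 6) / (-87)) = 20619/17 = 1212.88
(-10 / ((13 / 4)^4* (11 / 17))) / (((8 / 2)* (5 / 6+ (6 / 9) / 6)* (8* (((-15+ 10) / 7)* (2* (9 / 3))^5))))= 7/8482617 = 0.00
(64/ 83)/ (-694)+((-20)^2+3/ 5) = 57688243/144005 = 400.60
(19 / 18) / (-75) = -19/1350 = -0.01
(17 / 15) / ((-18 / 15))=-17/18 = -0.94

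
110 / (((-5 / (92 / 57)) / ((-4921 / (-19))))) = -524216/57 = -9196.77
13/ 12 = 1.08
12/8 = 3/2 = 1.50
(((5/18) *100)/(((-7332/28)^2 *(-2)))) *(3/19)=-6125/191513673 = 0.00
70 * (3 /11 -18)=-13650/11 = -1240.91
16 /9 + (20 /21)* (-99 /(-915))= 7228/3843 = 1.88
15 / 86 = 0.17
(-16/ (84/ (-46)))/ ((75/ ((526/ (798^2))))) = 24196/250741575 = 0.00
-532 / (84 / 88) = -1672/3 = -557.33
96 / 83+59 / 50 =9697/4150 = 2.34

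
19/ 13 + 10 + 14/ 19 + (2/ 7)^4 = 7238165/593047 = 12.21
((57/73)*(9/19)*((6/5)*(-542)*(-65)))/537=380484/13067 = 29.12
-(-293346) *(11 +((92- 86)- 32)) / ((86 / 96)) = -4911840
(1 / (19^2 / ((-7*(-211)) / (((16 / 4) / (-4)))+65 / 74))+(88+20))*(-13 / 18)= -4009603/53428 = -75.05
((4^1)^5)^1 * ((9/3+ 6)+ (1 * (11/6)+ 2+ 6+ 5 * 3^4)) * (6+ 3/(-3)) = 6510080/3 = 2170026.67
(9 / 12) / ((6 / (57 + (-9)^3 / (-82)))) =5403/656 = 8.24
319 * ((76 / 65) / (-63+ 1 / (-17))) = -103037/17420 = -5.91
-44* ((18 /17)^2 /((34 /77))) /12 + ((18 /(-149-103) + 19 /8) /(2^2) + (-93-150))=-277035951/1100512 = -251.73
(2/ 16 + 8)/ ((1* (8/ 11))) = 11.17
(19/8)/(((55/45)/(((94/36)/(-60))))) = -893/10560 = -0.08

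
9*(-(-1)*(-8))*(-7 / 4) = 126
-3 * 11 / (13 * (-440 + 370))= 33/910 = 0.04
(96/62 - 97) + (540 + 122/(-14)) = 94576/217 = 435.83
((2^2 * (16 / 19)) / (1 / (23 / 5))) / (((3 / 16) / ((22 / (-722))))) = -2.52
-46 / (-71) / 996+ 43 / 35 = 1.23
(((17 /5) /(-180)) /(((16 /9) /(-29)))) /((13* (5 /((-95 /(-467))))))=9367/9713600 = 0.00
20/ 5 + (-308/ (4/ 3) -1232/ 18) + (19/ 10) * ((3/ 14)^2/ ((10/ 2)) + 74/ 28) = -25613771/88200 = -290.41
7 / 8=0.88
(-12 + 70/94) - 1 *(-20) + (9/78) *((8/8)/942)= 3355451/383708 = 8.74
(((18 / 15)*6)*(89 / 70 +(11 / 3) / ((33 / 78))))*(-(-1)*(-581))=-1039326/25 = -41573.04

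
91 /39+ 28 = 91/3 = 30.33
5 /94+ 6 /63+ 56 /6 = 6239/658 = 9.48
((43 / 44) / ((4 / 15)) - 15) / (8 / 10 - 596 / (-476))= -395675/71632 = -5.52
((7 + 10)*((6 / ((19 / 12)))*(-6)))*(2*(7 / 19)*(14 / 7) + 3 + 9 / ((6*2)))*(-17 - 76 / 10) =89653716/1805 = 49669.65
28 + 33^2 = 1117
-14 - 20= -34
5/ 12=0.42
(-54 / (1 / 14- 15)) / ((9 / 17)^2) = 8092/627 = 12.91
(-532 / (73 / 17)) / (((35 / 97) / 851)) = -106650724/365 = -292193.76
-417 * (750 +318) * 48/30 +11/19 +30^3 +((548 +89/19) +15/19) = -65076477/95 = -685015.55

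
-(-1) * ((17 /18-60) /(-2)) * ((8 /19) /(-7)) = -2126/1197 = -1.78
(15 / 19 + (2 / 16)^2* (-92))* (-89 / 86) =17533/26144 = 0.67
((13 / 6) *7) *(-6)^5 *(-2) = 235872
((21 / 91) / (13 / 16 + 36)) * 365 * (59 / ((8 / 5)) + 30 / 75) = 653058/7657 = 85.29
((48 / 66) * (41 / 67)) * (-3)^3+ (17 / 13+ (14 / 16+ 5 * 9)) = 2695435/76648 = 35.17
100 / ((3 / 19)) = 633.33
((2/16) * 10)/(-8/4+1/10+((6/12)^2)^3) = -400/603 = -0.66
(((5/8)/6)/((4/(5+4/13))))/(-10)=-23/1664 = -0.01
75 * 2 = 150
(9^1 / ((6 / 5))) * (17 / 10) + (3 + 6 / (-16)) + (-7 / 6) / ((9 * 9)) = 29861/1944 = 15.36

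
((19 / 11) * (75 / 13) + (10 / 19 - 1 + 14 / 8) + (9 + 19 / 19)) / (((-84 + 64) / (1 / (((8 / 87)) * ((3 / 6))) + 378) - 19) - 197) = -28394673/288807904 = -0.10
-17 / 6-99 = -611/6 = -101.83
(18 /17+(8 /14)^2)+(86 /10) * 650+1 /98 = 9315265/1666 = 5591.40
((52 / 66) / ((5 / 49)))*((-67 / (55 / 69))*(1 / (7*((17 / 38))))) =-10657556/51425 = -207.24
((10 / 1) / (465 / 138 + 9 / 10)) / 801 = 1150/393291 = 0.00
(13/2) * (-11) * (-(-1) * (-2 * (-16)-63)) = 4433/2 = 2216.50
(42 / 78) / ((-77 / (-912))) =912/143 = 6.38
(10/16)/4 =0.16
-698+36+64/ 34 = -11222/17 = -660.12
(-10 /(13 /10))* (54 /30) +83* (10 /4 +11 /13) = 6861/26 = 263.88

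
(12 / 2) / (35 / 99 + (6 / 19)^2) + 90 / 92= 10592919/745154 = 14.22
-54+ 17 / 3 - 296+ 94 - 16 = -799/3 = -266.33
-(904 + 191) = -1095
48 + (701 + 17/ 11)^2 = 59727792/121 = 493618.12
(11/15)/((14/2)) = 11/105 = 0.10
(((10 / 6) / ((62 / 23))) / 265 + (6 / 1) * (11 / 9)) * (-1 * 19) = -457995/3286 = -139.38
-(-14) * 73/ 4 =511/2 = 255.50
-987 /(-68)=987/68 = 14.51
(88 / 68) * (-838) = -18436/17 = -1084.47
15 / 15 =1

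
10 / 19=0.53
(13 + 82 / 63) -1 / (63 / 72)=829/63 = 13.16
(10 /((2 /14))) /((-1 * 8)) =-8.75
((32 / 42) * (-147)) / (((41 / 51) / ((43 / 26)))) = -122808/533 = -230.41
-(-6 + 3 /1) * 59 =177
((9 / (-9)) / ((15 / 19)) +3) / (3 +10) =2/15 = 0.13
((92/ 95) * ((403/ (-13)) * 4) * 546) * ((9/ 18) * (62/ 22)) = -96545904/1045 = -92388.42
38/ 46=19/23 = 0.83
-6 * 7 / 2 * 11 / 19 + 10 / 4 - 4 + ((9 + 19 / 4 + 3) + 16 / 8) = 387/76 = 5.09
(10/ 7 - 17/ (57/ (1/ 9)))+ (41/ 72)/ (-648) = 8653555/6205248 = 1.39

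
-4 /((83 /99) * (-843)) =132/23323 = 0.01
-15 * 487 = -7305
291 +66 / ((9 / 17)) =1247/3 = 415.67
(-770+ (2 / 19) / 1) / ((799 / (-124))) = 1813872/15181 = 119.48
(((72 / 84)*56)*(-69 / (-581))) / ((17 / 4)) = 13248/9877 = 1.34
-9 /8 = -1.12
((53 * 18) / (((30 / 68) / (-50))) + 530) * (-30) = 3227700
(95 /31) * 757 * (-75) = -5393625/31 = -173987.90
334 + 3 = 337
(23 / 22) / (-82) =-23/1804 = -0.01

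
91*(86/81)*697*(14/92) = 10247.73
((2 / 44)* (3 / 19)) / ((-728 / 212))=-159/76076 = 0.00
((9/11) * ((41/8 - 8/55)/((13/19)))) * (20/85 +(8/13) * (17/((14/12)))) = 190488357/3476330 = 54.80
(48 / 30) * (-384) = -3072/5 = -614.40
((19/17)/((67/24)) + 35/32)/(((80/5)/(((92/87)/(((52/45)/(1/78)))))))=481735/439708672 = 0.00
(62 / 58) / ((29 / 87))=93/29 = 3.21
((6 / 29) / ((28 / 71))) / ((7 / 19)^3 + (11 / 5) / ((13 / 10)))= 18992571/63074942 = 0.30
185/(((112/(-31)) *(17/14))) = -5735/136 = -42.17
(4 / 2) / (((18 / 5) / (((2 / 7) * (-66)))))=-220/21 = -10.48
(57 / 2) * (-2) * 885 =-50445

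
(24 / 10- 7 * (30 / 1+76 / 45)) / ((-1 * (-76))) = -4937/1710 = -2.89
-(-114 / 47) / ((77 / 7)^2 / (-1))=-114/5687 = -0.02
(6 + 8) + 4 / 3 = 46/3 = 15.33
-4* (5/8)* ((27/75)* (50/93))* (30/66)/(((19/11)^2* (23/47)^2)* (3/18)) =-10934550/5920039 = -1.85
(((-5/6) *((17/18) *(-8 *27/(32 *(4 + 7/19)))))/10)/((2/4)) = 323/1328 = 0.24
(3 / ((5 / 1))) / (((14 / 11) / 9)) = 297/70 = 4.24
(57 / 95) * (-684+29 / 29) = -2049/5 = -409.80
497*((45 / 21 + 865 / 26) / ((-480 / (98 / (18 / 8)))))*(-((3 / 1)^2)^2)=13453293/104 = 129358.59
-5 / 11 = -0.45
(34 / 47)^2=1156/2209 = 0.52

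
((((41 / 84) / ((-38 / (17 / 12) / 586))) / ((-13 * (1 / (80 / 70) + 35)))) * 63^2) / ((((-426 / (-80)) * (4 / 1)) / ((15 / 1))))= 1120725/17537 = 63.91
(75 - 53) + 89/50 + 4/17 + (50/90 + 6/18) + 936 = 7350917/7650 = 960.90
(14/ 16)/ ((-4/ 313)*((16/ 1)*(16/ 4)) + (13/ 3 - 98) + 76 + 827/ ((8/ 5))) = 6573/3743909 = 0.00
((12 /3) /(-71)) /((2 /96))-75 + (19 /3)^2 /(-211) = -10502414/134829 = -77.89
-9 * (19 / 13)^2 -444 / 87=-119233/4901 = -24.33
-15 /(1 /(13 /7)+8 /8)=-9.75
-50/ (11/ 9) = -450/11 = -40.91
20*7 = 140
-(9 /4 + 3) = -21/4 = -5.25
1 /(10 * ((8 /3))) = 3/80 = 0.04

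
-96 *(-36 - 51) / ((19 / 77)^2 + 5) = 2751056/1667 = 1650.30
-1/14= -0.07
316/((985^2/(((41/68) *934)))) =3025226/16493825 = 0.18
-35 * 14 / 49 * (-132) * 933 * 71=87440760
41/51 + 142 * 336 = 2433353/51 = 47712.80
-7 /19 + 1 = 12/19 = 0.63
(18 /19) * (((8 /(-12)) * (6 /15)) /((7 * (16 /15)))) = -9/266 = -0.03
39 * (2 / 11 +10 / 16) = 2769/88 = 31.47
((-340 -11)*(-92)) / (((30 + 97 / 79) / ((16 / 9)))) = 4535232/2467 = 1838.36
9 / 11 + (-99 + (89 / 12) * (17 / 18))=-216637/2376 = -91.18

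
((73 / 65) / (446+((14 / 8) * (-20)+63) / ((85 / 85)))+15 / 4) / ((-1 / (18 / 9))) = -231221/30810 = -7.50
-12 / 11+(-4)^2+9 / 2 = 427/22 = 19.41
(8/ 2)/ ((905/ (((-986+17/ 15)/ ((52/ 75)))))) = -14773/2353 = -6.28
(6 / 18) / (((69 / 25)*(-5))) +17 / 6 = 1163/414 = 2.81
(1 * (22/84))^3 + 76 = 5632019/74088 = 76.02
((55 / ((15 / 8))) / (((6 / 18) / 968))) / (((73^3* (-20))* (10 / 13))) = -138424/9725425 = -0.01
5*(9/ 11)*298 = 1219.09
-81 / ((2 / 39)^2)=-123201/4 = -30800.25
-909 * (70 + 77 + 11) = -143622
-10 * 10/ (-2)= 50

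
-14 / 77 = -2/11 = -0.18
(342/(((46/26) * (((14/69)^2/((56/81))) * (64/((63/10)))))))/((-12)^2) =5681/2560 = 2.22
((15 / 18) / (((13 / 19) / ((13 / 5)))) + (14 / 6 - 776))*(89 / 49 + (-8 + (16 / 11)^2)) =37167379/11858 = 3134.37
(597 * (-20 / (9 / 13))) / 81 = -51740/243 = -212.92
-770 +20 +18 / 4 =-745.50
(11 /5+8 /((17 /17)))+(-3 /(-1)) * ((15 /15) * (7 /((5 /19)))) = 90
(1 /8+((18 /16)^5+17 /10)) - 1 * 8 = -716467/163840 = -4.37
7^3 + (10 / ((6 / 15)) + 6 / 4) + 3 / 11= 8135/22 = 369.77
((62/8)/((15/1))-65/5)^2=561001/3600 = 155.83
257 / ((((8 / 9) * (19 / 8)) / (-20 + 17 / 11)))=-469539/209 = -2246.60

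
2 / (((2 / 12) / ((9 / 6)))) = 18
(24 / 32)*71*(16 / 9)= 284/3 = 94.67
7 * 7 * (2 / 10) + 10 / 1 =99/5 = 19.80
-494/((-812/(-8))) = -988/203 = -4.87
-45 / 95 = -9/19 = -0.47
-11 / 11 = -1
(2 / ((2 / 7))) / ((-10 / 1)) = -7/10 = -0.70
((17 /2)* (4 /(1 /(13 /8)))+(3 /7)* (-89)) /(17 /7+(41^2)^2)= 479/79121376 = 0.00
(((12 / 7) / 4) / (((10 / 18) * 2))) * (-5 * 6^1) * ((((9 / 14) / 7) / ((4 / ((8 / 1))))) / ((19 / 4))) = -2916/6517 = -0.45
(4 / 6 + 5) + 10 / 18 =56/9 = 6.22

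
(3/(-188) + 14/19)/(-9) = -0.08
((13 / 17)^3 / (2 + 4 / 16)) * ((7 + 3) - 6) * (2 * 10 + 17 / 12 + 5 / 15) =254852/14739 = 17.29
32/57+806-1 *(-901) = 97331/57 = 1707.56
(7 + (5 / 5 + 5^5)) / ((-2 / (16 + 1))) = -53261/2 = -26630.50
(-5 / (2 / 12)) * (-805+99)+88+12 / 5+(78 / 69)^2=56263588/2645 = 21271.68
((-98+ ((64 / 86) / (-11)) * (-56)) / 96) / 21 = -0.05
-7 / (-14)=1/2 = 0.50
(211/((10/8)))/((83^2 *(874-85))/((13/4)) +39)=10972/108710955 = 0.00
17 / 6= 2.83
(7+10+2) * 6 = 114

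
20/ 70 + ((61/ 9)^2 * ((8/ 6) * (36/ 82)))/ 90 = 203818/348705 = 0.58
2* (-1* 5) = -10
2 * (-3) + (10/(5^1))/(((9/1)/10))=-34/9 = -3.78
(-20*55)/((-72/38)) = 5225/9 = 580.56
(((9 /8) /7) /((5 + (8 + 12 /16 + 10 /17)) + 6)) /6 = 17/12908 = 0.00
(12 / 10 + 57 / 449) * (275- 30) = 145971/449 = 325.10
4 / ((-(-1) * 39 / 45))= 60/13 = 4.62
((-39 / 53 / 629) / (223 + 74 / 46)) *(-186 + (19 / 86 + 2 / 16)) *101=36389795/372599472 = 0.10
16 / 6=8/3 = 2.67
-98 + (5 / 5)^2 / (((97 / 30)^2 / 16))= -907682/9409 = -96.47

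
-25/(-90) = 5/18 = 0.28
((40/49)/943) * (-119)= -680/6601 = -0.10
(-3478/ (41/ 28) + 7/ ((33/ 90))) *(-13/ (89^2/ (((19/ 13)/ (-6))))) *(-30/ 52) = 50474165/92881646 = 0.54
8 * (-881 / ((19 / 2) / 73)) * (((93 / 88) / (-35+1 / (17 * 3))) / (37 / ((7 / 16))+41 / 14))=305036559/16312450 = 18.70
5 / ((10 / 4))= 2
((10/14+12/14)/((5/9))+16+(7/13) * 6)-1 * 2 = 9127/455 = 20.06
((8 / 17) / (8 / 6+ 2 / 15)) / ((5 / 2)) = 24/187 = 0.13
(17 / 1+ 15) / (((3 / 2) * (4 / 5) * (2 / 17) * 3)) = 680/9 = 75.56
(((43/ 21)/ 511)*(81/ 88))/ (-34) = -1161/10702384 = 0.00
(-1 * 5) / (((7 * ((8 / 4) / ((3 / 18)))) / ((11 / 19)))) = -55/1596 = -0.03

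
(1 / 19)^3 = 1/6859 = 0.00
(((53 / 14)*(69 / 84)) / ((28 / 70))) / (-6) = -6095/4704 = -1.30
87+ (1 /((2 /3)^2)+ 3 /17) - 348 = -17583/68 = -258.57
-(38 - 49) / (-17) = -11/17 = -0.65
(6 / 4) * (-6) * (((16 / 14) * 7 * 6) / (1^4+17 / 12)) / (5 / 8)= -41472/145 = -286.01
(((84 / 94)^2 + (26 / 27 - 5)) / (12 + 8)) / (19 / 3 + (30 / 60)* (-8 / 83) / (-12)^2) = -16031699/627013605 = -0.03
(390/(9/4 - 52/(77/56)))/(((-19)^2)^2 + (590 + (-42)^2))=-1144/13842425 = 0.00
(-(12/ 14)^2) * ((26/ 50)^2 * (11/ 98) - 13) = 14299038/1500625 = 9.53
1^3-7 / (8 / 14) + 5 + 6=-1/4 = -0.25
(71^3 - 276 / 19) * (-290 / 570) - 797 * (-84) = -124696273/1083 = -115139.68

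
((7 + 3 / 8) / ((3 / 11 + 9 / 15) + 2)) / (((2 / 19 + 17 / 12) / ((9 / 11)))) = 151335/109652 = 1.38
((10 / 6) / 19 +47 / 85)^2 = 9634816/23474025 = 0.41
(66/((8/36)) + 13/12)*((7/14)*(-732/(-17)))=218197/34 = 6417.56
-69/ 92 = -3/4 = -0.75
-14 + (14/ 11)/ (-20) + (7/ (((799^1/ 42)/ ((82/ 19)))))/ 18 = -70013041/5009730 = -13.98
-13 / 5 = -2.60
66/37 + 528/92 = 6402/851 = 7.52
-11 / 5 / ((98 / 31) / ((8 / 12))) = -341/735 = -0.46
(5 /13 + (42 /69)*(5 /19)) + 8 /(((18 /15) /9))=343955/5681 = 60.54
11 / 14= 0.79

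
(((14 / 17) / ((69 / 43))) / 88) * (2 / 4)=301/103224 = 0.00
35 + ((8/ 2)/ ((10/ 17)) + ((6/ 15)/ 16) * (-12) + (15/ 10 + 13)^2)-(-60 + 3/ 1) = 1235/4 = 308.75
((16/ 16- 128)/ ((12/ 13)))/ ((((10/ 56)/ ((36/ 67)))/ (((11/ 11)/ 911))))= -138684/305185 = -0.45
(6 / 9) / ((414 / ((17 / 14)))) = 17/8694 = 0.00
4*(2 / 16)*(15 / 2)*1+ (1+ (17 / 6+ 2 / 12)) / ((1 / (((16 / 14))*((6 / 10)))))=909/140 = 6.49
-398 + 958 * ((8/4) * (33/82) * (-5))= -174388/41 = -4253.37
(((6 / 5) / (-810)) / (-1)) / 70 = 1/47250 = 0.00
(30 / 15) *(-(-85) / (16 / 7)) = 595/8 = 74.38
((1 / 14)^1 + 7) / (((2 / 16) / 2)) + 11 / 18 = 14333/126 = 113.75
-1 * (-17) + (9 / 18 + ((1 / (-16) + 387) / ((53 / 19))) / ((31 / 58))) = 3641261/13144 = 277.03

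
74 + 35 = 109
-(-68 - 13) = 81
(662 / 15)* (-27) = -5958/5 = -1191.60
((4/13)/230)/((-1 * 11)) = -2/16445 = 0.00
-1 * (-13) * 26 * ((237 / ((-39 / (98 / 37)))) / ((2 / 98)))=-9863308/37 = -266575.89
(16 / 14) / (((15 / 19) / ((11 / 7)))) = 1672/735 = 2.27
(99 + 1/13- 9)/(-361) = -1171/4693 = -0.25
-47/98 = -0.48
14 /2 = 7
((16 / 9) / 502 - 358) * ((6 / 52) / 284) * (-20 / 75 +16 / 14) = -9300211/72976995 = -0.13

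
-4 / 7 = -0.57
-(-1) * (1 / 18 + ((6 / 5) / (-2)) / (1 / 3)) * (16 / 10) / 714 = -314/80325 = 0.00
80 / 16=5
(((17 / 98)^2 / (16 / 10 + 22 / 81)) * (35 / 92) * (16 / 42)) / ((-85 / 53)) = -121635/83718068 = 0.00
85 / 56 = 1.52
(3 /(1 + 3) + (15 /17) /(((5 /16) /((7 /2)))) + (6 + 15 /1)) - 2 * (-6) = 2967/68 = 43.63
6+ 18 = 24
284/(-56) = -71/14 = -5.07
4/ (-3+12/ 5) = -20/3 = -6.67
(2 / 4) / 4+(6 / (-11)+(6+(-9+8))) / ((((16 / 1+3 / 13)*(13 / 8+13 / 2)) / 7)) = 33557/92840 = 0.36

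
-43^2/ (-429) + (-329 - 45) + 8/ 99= -475687/1287 = -369.61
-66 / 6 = -11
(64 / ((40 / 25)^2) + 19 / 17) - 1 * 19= 121/17 = 7.12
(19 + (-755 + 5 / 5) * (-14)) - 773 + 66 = 9868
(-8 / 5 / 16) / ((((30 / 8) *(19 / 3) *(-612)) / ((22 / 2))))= 11/145350 = 0.00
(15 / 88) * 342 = 58.30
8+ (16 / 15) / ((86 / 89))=5872/645 = 9.10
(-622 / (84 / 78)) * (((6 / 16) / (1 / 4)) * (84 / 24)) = -12129/4 = -3032.25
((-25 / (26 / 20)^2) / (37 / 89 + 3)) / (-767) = 55625/9851348 = 0.01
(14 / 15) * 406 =5684/15 = 378.93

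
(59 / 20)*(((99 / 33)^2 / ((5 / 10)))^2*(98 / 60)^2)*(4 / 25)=1274931/3125 = 407.98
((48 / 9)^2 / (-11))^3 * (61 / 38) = -511705088/18435681 = -27.76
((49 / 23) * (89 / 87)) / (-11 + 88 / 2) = 4361/66033 = 0.07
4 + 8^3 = 516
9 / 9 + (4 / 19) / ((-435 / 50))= 1613/1653 = 0.98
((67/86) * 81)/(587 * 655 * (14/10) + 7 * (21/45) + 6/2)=81405/694387994 = 0.00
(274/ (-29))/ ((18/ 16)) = -2192/261 = -8.40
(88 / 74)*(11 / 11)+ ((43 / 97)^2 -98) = -33634625/348133 = -96.61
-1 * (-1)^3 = 1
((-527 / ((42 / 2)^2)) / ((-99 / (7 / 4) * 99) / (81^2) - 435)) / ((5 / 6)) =1674/508795 = 0.00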